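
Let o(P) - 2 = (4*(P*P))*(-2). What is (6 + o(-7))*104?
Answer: -39936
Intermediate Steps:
o(P) = 2 - 8*P**2 (o(P) = 2 + (4*(P*P))*(-2) = 2 + (4*P**2)*(-2) = 2 - 8*P**2)
(6 + o(-7))*104 = (6 + (2 - 8*(-7)**2))*104 = (6 + (2 - 8*49))*104 = (6 + (2 - 392))*104 = (6 - 390)*104 = -384*104 = -39936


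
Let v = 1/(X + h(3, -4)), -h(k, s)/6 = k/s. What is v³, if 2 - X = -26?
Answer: 8/274625 ≈ 2.9131e-5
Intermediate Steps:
X = 28 (X = 2 - 1*(-26) = 2 + 26 = 28)
h(k, s) = -6*k/s
v = 2/65 (v = 1/(28 - 6*3/(-4)) = 1/(28 - 6*3*(-¼)) = 1/(28 + 9/2) = 1/(65/2) = 2/65 ≈ 0.030769)
v³ = (2/65)³ = 8/274625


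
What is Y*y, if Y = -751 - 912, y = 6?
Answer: -9978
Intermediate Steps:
Y = -1663
Y*y = -1663*6 = -9978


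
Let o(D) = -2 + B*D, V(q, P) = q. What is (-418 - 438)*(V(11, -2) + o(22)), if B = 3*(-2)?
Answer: 105288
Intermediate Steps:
B = -6
o(D) = -2 - 6*D
(-418 - 438)*(V(11, -2) + o(22)) = (-418 - 438)*(11 + (-2 - 6*22)) = -856*(11 + (-2 - 132)) = -856*(11 - 134) = -856*(-123) = 105288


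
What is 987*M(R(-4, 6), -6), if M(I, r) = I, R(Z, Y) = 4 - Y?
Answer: -1974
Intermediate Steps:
987*M(R(-4, 6), -6) = 987*(4 - 1*6) = 987*(4 - 6) = 987*(-2) = -1974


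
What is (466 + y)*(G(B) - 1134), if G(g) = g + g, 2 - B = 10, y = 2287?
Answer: -3165950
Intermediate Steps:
B = -8 (B = 2 - 1*10 = 2 - 10 = -8)
G(g) = 2*g
(466 + y)*(G(B) - 1134) = (466 + 2287)*(2*(-8) - 1134) = 2753*(-16 - 1134) = 2753*(-1150) = -3165950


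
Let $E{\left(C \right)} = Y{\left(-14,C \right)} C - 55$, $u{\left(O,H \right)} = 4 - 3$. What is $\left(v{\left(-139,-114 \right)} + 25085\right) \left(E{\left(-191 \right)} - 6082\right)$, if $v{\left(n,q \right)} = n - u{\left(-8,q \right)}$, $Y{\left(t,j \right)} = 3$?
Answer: $-167380950$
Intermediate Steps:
$u{\left(O,H \right)} = 1$ ($u{\left(O,H \right)} = 4 - 3 = 1$)
$v{\left(n,q \right)} = -1 + n$ ($v{\left(n,q \right)} = n - 1 = -1 + n$)
$E{\left(C \right)} = -55 + 3 C$ ($E{\left(C \right)} = 3 C - 55 = -55 + 3 C$)
$\left(v{\left(-139,-114 \right)} + 25085\right) \left(E{\left(-191 \right)} - 6082\right) = \left(\left(-1 - 139\right) + 25085\right) \left(\left(-55 + 3 \left(-191\right)\right) - 6082\right) = \left(-140 + 25085\right) \left(\left(-55 - 573\right) - 6082\right) = 24945 \left(-628 - 6082\right) = 24945 \left(-6710\right) = -167380950$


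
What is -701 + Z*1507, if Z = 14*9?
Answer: 189181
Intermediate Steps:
Z = 126
-701 + Z*1507 = -701 + 126*1507 = -701 + 189882 = 189181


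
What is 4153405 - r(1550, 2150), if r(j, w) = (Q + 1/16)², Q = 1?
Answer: 1063271391/256 ≈ 4.1534e+6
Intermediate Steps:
r(j, w) = 289/256 (r(j, w) = (1 + 1/16)² = (17/16)² = 289/256)
4153405 - r(1550, 2150) = 4153405 - 1*289/256 = 4153405 - 289/256 = 1063271391/256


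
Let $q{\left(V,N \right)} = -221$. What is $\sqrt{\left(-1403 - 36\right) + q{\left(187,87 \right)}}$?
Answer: $2 i \sqrt{415} \approx 40.743 i$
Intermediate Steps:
$\sqrt{\left(-1403 - 36\right) + q{\left(187,87 \right)}} = \sqrt{\left(-1403 - 36\right) - 221} = \sqrt{-1439 - 221} = \sqrt{-1660} = 2 i \sqrt{415}$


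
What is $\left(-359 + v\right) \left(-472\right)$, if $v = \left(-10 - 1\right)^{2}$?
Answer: $112336$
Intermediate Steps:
$v = 121$ ($v = \left(-11\right)^{2} = 121$)
$\left(-359 + v\right) \left(-472\right) = \left(-359 + 121\right) \left(-472\right) = \left(-238\right) \left(-472\right) = 112336$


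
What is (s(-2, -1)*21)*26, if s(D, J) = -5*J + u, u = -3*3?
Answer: -2184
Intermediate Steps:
u = -9
s(D, J) = -9 - 5*J (s(D, J) = -5*J - 9 = -9 - 5*J)
(s(-2, -1)*21)*26 = ((-9 - 5*(-1))*21)*26 = ((-9 + 5)*21)*26 = -4*21*26 = -84*26 = -2184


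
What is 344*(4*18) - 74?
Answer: 24694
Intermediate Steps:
344*(4*18) - 74 = 344*72 - 74 = 24768 - 74 = 24694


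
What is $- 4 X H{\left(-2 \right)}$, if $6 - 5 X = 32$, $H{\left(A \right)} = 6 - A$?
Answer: $\frac{832}{5} \approx 166.4$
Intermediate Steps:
$X = - \frac{26}{5}$ ($X = \frac{6}{5} - \frac{32}{5} = - \frac{26}{5} \approx -5.2$)
$- 4 X H{\left(-2 \right)} = \left(-4\right) \left(- \frac{26}{5}\right) \left(6 - -2\right) = \frac{104 \left(6 + 2\right)}{5} = \frac{104}{5} \cdot 8 = \frac{832}{5}$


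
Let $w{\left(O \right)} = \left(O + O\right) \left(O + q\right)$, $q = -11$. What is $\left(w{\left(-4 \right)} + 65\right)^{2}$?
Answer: $34225$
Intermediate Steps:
$w{\left(O \right)} = 2 O \left(-11 + O\right)$ ($w{\left(O \right)} = \left(O + O\right) \left(O - 11\right) = 2 O \left(-11 + O\right)$)
$\left(w{\left(-4 \right)} + 65\right)^{2} = \left(2 \left(-4\right) \left(-11 - 4\right) + 65\right)^{2} = \left(2 \left(-4\right) \left(-15\right) + 65\right)^{2} = \left(120 + 65\right)^{2} = 185^{2} = 34225$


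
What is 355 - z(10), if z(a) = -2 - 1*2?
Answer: 359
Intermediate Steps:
z(a) = -4 (z(a) = -2 - 2 = -4)
355 - z(10) = 355 - 1*(-4) = 355 + 4 = 359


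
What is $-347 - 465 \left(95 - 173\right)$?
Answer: $35923$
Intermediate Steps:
$-347 - 465 \left(95 - 173\right) = -347 - -36270 = -347 + 36270 = 35923$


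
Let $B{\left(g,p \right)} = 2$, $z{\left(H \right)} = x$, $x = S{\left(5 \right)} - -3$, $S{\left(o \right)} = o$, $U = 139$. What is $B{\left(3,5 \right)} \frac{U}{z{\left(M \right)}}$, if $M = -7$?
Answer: $\frac{139}{4} \approx 34.75$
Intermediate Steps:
$x = 8$ ($x = 5 - -3 = 5 + 3 = 8$)
$z{\left(H \right)} = 8$
$B{\left(3,5 \right)} \frac{U}{z{\left(M \right)}} = 2 \cdot \frac{139}{8} = \frac{139}{4}$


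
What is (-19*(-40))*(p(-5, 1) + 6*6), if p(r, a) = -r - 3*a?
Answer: 28880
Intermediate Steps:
(-19*(-40))*(p(-5, 1) + 6*6) = (-19*(-40))*((-1*(-5) - 3*1) + 6*6) = 760*((5 - 3) + 36) = 760*(2 + 36) = 760*38 = 28880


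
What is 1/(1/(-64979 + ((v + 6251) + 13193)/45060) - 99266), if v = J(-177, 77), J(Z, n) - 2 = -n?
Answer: -2927934371/290644333316746 ≈ -1.0074e-5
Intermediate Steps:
J(Z, n) = 2 - n
v = -75 (v = 2 - 1*77 = 2 - 77 = -75)
1/(1/(-64979 + ((v + 6251) + 13193)/45060) - 99266) = 1/(1/(-64979 + ((-75 + 6251) + 13193)/45060) - 99266) = 1/(1/(-64979 + (6176 + 13193)*(1/45060)) - 99266) = 1/(1/(-64979 + 19369*(1/45060)) - 99266) = 1/(1/(-64979 + 19369/45060) - 99266) = 1/(1/(-2927934371/45060) - 99266) = 1/(-45060/2927934371 - 99266) = 1/(-290644333316746/2927934371) = -2927934371/290644333316746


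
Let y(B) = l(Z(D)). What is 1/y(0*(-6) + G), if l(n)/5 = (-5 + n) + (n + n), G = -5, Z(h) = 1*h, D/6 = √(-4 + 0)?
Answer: -1/1321 - 36*I/6605 ≈ -0.000757 - 0.0054504*I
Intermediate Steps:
D = 12*I (D = 6*√(-4 + 0) = 6*√(-4) = 6*(2*I) = 12*I ≈ 12.0*I)
Z(h) = h
l(n) = -25 + 15*n (l(n) = 5*((-5 + n) + (n + n)) = 5*((-5 + n) + 2*n) = 5*(-5 + 3*n) = -25 + 15*n)
y(B) = -25 + 180*I (y(B) = -25 + 15*(12*I) = -25 + 180*I)
1/y(0*(-6) + G) = 1/(-25 + 180*I) = (-25 - 180*I)/33025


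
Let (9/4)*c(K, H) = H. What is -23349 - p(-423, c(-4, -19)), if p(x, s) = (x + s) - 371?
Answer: -202919/9 ≈ -22547.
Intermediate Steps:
c(K, H) = 4*H/9
p(x, s) = -371 + s + x (p(x, s) = (s + x) - 371 = -371 + s + x)
-23349 - p(-423, c(-4, -19)) = -23349 - (-371 + (4/9)*(-19) - 423) = -23349 - (-371 - 76/9 - 423) = -23349 - 1*(-7222/9) = -23349 + 7222/9 = -202919/9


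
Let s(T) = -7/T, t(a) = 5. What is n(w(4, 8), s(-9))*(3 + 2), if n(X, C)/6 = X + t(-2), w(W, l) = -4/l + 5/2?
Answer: 210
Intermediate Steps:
w(W, l) = 5/2 - 4/l (w(W, l) = -4/l + 5*(1/2) = -4/l + 5/2 = 5/2 - 4/l)
n(X, C) = 30 + 6*X (n(X, C) = 6*(X + 5) = 6*(5 + X) = 30 + 6*X)
n(w(4, 8), s(-9))*(3 + 2) = (30 + 6*(5/2 - 4/8))*(3 + 2) = (30 + 6*(5/2 - 4*1/8))*5 = (30 + 6*(5/2 - 1/2))*5 = (30 + 6*2)*5 = (30 + 12)*5 = 42*5 = 210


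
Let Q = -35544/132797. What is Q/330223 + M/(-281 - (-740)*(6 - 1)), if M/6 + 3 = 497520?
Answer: 130904554683130626/149932120536289 ≈ 873.09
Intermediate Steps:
Q = -35544/132797 (Q = -35544*1/132797 = -35544/132797 ≈ -0.26766)
M = 2985102 (M = -18 + 6*497520 = -18 + 2985120 = 2985102)
Q/330223 + M/(-281 - (-740)*(6 - 1)) = -35544/132797/330223 + 2985102/(-281 - (-740)*(6 - 1)) = -35544/132797*1/330223 + 2985102/(-281 - (-740)*5) = -35544/43852623731 + 2985102/(-281 - 148*(-25)) = -35544/43852623731 + 2985102/(-281 + 3700) = -35544/43852623731 + 2985102/3419 = 130904554683130626/149932120536289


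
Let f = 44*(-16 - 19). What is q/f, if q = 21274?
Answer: -967/70 ≈ -13.814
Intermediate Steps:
f = -1540 (f = 44*(-35) = -1540)
q/f = 21274/(-1540) = 21274*(-1/1540) = -967/70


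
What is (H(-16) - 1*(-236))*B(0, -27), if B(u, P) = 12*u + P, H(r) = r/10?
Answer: -31644/5 ≈ -6328.8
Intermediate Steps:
H(r) = r/10 (H(r) = r*(1/10) = r/10)
B(u, P) = P + 12*u
(H(-16) - 1*(-236))*B(0, -27) = ((1/10)*(-16) - 1*(-236))*(-27 + 12*0) = (-8/5 + 236)*(-27 + 0) = (1172/5)*(-27) = -31644/5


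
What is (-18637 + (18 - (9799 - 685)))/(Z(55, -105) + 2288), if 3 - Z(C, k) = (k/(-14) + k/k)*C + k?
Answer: -55466/3857 ≈ -14.381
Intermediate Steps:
Z(C, k) = 3 - k - C*(1 - k/14) (Z(C, k) = 3 - ((k/(-14) + k/k)*C + k) = 3 - ((k*(-1/14) + 1)*C + k) = 3 - ((-k/14 + 1)*C + k) = 3 - ((1 - k/14)*C + k) = 3 - (C*(1 - k/14) + k) = 3 - (k + C*(1 - k/14)) = 3 + (-k - C*(1 - k/14)) = 3 - k - C*(1 - k/14))
(-18637 + (18 - (9799 - 685)))/(Z(55, -105) + 2288) = (-18637 + (18 - (9799 - 685)))/((3 - 1*55 - 1*(-105) + (1/14)*55*(-105)) + 2288) = (-18637 + (18 - 1*9114))/((3 - 55 + 105 - 825/2) + 2288) = (-18637 + (18 - 9114))/(-719/2 + 2288) = (-18637 - 9096)/(3857/2) = -27733*2/3857 = -55466/3857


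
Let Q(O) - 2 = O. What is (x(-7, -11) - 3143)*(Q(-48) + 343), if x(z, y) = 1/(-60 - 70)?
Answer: -121351527/130 ≈ -9.3347e+5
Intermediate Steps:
Q(O) = 2 + O
x(z, y) = -1/130 (x(z, y) = 1/(-130) = -1/130)
(x(-7, -11) - 3143)*(Q(-48) + 343) = (-1/130 - 3143)*((2 - 48) + 343) = -408591*(-46 + 343)/130 = -408591/130*297 = -121351527/130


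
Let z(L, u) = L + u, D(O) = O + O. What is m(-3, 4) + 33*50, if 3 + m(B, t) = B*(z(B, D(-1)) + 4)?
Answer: 1650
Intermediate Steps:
D(O) = 2*O
m(B, t) = -3 + B*(2 + B) (m(B, t) = -3 + B*((B + 2*(-1)) + 4) = -3 + B*((B - 2) + 4) = -3 + B*((-2 + B) + 4) = -3 + B*(2 + B))
m(-3, 4) + 33*50 = (-3 + (-3)² + 2*(-3)) + 33*50 = (-3 + 9 - 6) + 1650 = 0 + 1650 = 1650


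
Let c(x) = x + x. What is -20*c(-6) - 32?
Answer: 208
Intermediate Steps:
c(x) = 2*x
-20*c(-6) - 32 = -40*(-6) - 32 = -20*(-12) - 32 = 240 - 32 = 208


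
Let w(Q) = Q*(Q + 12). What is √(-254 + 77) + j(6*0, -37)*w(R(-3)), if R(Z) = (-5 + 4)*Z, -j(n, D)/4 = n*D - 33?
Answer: 5940 + I*√177 ≈ 5940.0 + 13.304*I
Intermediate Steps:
j(n, D) = 132 - 4*D*n (j(n, D) = -4*(n*D - 33) = -4*(D*n - 33) = -4*(-33 + D*n) = 132 - 4*D*n)
R(Z) = -Z
w(Q) = Q*(12 + Q)
√(-254 + 77) + j(6*0, -37)*w(R(-3)) = √(-254 + 77) + (132 - 4*(-37)*6*0)*((-1*(-3))*(12 - 1*(-3))) = √(-177) + (132 - 4*(-37)*0)*(3*(12 + 3)) = I*√177 + (132 + 0)*(3*15) = I*√177 + 132*45 = I*√177 + 5940 = 5940 + I*√177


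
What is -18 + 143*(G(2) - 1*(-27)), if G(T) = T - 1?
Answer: 3986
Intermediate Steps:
G(T) = -1 + T
-18 + 143*(G(2) - 1*(-27)) = -18 + 143*((-1 + 2) - 1*(-27)) = -18 + 143*(1 + 27) = -18 + 143*28 = -18 + 4004 = 3986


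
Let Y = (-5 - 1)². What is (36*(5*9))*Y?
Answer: 58320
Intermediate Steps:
Y = 36 (Y = (-6)² = 36)
(36*(5*9))*Y = (36*(5*9))*36 = (36*45)*36 = 1620*36 = 58320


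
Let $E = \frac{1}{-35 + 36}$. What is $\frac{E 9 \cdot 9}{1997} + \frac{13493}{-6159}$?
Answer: $- \frac{26446642}{12299523} \approx -2.1502$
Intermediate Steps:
$E = 1$ ($E = 1^{-1} = 1$)
$\frac{E 9 \cdot 9}{1997} + \frac{13493}{-6159} = \frac{1 \cdot 9 \cdot 9}{1997} + \frac{13493}{-6159} = 9 \cdot 9 \cdot \frac{1}{1997} + 13493 \left(- \frac{1}{6159}\right) = 81 \cdot \frac{1}{1997} - \frac{13493}{6159} = \frac{81}{1997} - \frac{13493}{6159} = - \frac{26446642}{12299523}$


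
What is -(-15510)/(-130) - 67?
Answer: -2422/13 ≈ -186.31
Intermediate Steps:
-(-15510)/(-130) - 67 = -(-15510)*(-1)/130 - 67 = -141*11/13 - 67 = -1551/13 - 67 = -2422/13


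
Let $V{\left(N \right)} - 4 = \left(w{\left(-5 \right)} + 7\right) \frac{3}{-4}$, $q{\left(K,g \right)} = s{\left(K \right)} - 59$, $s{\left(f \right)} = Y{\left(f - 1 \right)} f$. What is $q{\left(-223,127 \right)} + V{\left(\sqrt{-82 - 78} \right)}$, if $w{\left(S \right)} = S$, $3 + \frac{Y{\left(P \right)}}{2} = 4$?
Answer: $- \frac{1005}{2} \approx -502.5$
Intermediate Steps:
$Y{\left(P \right)} = 2$ ($Y{\left(P \right)} = -6 + 2 \cdot 4 = -6 + 8 = 2$)
$s{\left(f \right)} = 2 f$
$q{\left(K,g \right)} = -59 + 2 K$ ($q{\left(K,g \right)} = 2 K - 59 = -59 + 2 K$)
$V{\left(N \right)} = \frac{5}{2}$ ($V{\left(N \right)} = 4 + \left(-5 + 7\right) \frac{3}{-4} = 4 + 2 \cdot 3 \left(- \frac{1}{4}\right) = 4 + 2 \left(- \frac{3}{4}\right) = 4 - \frac{3}{2} = \frac{5}{2}$)
$q{\left(-223,127 \right)} + V{\left(\sqrt{-82 - 78} \right)} = \left(-59 + 2 \left(-223\right)\right) + \frac{5}{2} = \left(-59 - 446\right) + \frac{5}{2} = -505 + \frac{5}{2} = - \frac{1005}{2}$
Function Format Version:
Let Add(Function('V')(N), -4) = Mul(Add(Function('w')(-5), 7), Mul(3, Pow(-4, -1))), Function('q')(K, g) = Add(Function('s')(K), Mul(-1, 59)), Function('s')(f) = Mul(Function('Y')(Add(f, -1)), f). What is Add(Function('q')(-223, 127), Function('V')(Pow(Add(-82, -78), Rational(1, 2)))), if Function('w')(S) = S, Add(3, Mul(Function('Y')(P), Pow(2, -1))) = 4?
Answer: Rational(-1005, 2) ≈ -502.50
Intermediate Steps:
Function('Y')(P) = 2 (Function('Y')(P) = Add(-6, Mul(2, 4)) = Add(-6, 8) = 2)
Function('s')(f) = Mul(2, f)
Function('q')(K, g) = Add(-59, Mul(2, K)) (Function('q')(K, g) = Add(Mul(2, K), Mul(-1, 59)) = Add(Mul(2, K), -59) = Add(-59, Mul(2, K)))
Function('V')(N) = Rational(5, 2) (Function('V')(N) = Add(4, Mul(Add(-5, 7), Mul(3, Pow(-4, -1)))) = Add(4, Mul(2, Mul(3, Rational(-1, 4)))) = Add(4, Mul(2, Rational(-3, 4))) = Add(4, Rational(-3, 2)) = Rational(5, 2))
Add(Function('q')(-223, 127), Function('V')(Pow(Add(-82, -78), Rational(1, 2)))) = Add(Add(-59, Mul(2, -223)), Rational(5, 2)) = Add(Add(-59, -446), Rational(5, 2)) = Add(-505, Rational(5, 2)) = Rational(-1005, 2)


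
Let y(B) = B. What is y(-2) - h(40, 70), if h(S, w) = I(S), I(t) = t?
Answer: -42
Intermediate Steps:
h(S, w) = S
y(-2) - h(40, 70) = -2 - 1*40 = -2 - 40 = -42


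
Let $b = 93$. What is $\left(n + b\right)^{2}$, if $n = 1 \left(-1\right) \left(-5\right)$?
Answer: $9604$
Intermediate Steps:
$n = 5$ ($n = \left(-1\right) \left(-5\right) = 5$)
$\left(n + b\right)^{2} = \left(5 + 93\right)^{2} = 98^{2} = 9604$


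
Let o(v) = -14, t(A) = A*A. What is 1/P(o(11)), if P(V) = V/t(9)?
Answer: -81/14 ≈ -5.7857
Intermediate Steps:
t(A) = A²
P(V) = V/81 (P(V) = V/(9²) = V/81)
1/P(o(11)) = 1/((1/81)*(-14)) = 1/(-14/81) = -81/14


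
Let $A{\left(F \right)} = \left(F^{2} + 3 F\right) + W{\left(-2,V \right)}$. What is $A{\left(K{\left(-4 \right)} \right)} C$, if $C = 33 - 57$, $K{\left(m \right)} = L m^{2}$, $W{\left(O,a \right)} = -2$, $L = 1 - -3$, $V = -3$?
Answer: $-102864$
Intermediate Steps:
$L = 4$ ($L = 1 + 3 = 4$)
$K{\left(m \right)} = 4 m^{2}$
$A{\left(F \right)} = -2 + F^{2} + 3 F$ ($A{\left(F \right)} = \left(F^{2} + 3 F\right) - 2 = -2 + F^{2} + 3 F$)
$C = -24$
$A{\left(K{\left(-4 \right)} \right)} C = \left(-2 + \left(4 \left(-4\right)^{2}\right)^{2} + 3 \cdot 4 \left(-4\right)^{2}\right) \left(-24\right) = \left(-2 + \left(4 \cdot 16\right)^{2} + 3 \cdot 4 \cdot 16\right) \left(-24\right) = \left(-2 + 64^{2} + 3 \cdot 64\right) \left(-24\right) = \left(-2 + 4096 + 192\right) \left(-24\right) = 4286 \left(-24\right) = -102864$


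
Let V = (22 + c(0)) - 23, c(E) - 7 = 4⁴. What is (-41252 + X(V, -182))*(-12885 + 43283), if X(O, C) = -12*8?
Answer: -1256896504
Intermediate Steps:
c(E) = 263 (c(E) = 7 + 4⁴ = 7 + 256 = 263)
V = 262 (V = (22 + 263) - 23 = 285 - 23 = 262)
X(O, C) = -96
(-41252 + X(V, -182))*(-12885 + 43283) = (-41252 - 96)*(-12885 + 43283) = -41348*30398 = -1256896504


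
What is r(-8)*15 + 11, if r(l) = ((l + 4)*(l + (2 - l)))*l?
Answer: 971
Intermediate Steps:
r(l) = l*(8 + 2*l) (r(l) = ((4 + l)*2)*l = (8 + 2*l)*l = l*(8 + 2*l))
r(-8)*15 + 11 = (2*(-8)*(4 - 8))*15 + 11 = (2*(-8)*(-4))*15 + 11 = 64*15 + 11 = 960 + 11 = 971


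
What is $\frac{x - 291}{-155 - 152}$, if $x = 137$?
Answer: $\frac{154}{307} \approx 0.50163$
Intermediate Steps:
$\frac{x - 291}{-155 - 152} = \frac{137 - 291}{-155 - 152} = - \frac{154}{-307} = \left(-154\right) \left(- \frac{1}{307}\right) = \frac{154}{307}$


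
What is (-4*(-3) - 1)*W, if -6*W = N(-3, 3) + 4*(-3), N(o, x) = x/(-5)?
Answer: 231/10 ≈ 23.100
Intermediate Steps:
N(o, x) = -x/5 (N(o, x) = x*(-⅕) = -x/5)
W = 21/10 (W = -(-⅕*3 + 4*(-3))/6 = -(-⅗ - 12)/6 = -⅙*(-63/5) = 21/10 ≈ 2.1000)
(-4*(-3) - 1)*W = (-4*(-3) - 1)*(21/10) = (12 - 1)*(21/10) = 11*(21/10) = 231/10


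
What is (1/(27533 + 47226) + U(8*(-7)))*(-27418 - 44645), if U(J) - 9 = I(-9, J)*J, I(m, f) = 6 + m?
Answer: -953562405672/74759 ≈ -1.2755e+7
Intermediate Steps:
U(J) = 9 - 3*J (U(J) = 9 + (6 - 9)*J = 9 - 3*J)
(1/(27533 + 47226) + U(8*(-7)))*(-27418 - 44645) = (1/(27533 + 47226) + (9 - 24*(-7)))*(-27418 - 44645) = (1/74759 + (9 - 3*(-56)))*(-72063) = (1/74759 + (9 + 168))*(-72063) = (1/74759 + 177)*(-72063) = (13232344/74759)*(-72063) = -953562405672/74759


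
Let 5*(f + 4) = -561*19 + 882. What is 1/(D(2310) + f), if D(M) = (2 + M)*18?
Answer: 5/198283 ≈ 2.5216e-5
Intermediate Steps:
D(M) = 36 + 18*M
f = -9797/5 (f = -4 + (-561*19 + 882)/5 = -4 + (-10659 + 882)/5 = -4 + (⅕)*(-9777) = -4 - 9777/5 = -9797/5 ≈ -1959.4)
1/(D(2310) + f) = 1/((36 + 18*2310) - 9797/5) = 1/((36 + 41580) - 9797/5) = 1/(41616 - 9797/5) = 1/(198283/5) = 5/198283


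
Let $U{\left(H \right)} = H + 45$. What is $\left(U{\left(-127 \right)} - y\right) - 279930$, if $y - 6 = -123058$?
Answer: $-156960$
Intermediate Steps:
$U{\left(H \right)} = 45 + H$
$y = -123052$ ($y = 6 - 123058 = -123052$)
$\left(U{\left(-127 \right)} - y\right) - 279930 = \left(\left(45 - 127\right) - -123052\right) - 279930 = \left(-82 + 123052\right) - 279930 = 122970 - 279930 = -156960$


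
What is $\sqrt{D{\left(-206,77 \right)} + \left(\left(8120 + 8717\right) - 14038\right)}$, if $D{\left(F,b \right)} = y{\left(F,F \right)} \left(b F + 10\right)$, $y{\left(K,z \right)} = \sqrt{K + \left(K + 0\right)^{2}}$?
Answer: $\sqrt{2799 - 15852 \sqrt{42230}} \approx 1804.1 i$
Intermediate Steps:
$y{\left(K,z \right)} = \sqrt{K + K^{2}}$
$D{\left(F,b \right)} = \sqrt{F \left(1 + F\right)} \left(10 + F b\right)$ ($D{\left(F,b \right)} = \sqrt{F \left(1 + F\right)} \left(b F + 10\right) = \sqrt{F \left(1 + F\right)} \left(F b + 10\right) = \sqrt{F \left(1 + F\right)} \left(10 + F b\right)$)
$\sqrt{D{\left(-206,77 \right)} + \left(\left(8120 + 8717\right) - 14038\right)} = \sqrt{\sqrt{- 206 \left(1 - 206\right)} \left(10 - 15862\right) + \left(\left(8120 + 8717\right) - 14038\right)} = \sqrt{\sqrt{\left(-206\right) \left(-205\right)} \left(10 - 15862\right) + \left(16837 - 14038\right)} = \sqrt{\sqrt{42230} \left(-15852\right) + 2799} = \sqrt{- 15852 \sqrt{42230} + 2799} = \sqrt{2799 - 15852 \sqrt{42230}}$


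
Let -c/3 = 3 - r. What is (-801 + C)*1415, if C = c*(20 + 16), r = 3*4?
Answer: 241965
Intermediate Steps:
r = 12
c = 27 (c = -3*(3 - 1*12) = -3*(3 - 12) = -3*(-9) = 27)
C = 972 (C = 27*(20 + 16) = 27*36 = 972)
(-801 + C)*1415 = (-801 + 972)*1415 = 171*1415 = 241965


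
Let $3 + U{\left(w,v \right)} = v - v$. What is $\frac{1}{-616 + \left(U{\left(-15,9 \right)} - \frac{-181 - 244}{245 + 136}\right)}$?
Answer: $- \frac{381}{235414} \approx -0.0016184$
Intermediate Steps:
$U{\left(w,v \right)} = -3$ ($U{\left(w,v \right)} = -3 + \left(v - v\right) = -3 + 0 = -3$)
$\frac{1}{-616 + \left(U{\left(-15,9 \right)} - \frac{-181 - 244}{245 + 136}\right)} = \frac{1}{-616 - \left(3 + \frac{-181 - 244}{245 + 136}\right)} = \frac{1}{-616 - \left(3 - \frac{425}{381}\right)} = \frac{1}{-616 - \frac{718}{381}} = \frac{1}{- \frac{235414}{381}} = - \frac{381}{235414}$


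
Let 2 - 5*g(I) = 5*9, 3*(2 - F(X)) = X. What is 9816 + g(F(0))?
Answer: 49037/5 ≈ 9807.4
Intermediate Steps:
F(X) = 2 - X/3
g(I) = -43/5 (g(I) = 2/5 - 9 = -43/5)
9816 + g(F(0)) = 9816 - 43/5 = 49037/5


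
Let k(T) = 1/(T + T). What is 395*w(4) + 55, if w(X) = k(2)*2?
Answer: 505/2 ≈ 252.50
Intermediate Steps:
k(T) = 1/(2*T)
w(X) = 1/2 (w(X) = ((1/2)/2)*2 = ((1/2)*(1/2))*2 = (1/4)*2 = 1/2)
395*w(4) + 55 = 395*(1/2) + 55 = 395/2 + 55 = 505/2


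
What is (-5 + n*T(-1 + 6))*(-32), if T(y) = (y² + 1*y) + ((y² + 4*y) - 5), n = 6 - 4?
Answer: -4320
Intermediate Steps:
n = 2
T(y) = -5 + 2*y² + 5*y (T(y) = (y² + y) + (-5 + y² + 4*y) = (y + y²) + (-5 + y² + 4*y) = -5 + 2*y² + 5*y)
(-5 + n*T(-1 + 6))*(-32) = (-5 + 2*(-5 + 2*(-1 + 6)² + 5*(-1 + 6)))*(-32) = (-5 + 2*(-5 + 2*5² + 5*5))*(-32) = (-5 + 2*(-5 + 2*25 + 25))*(-32) = (-5 + 2*(-5 + 50 + 25))*(-32) = (-5 + 2*70)*(-32) = (-5 + 140)*(-32) = 135*(-32) = -4320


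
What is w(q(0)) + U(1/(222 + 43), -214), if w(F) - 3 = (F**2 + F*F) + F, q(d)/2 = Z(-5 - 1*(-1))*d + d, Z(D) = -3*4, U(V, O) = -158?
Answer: -155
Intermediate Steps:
Z(D) = -12
q(d) = -22*d (q(d) = 2*(-12*d + d) = 2*(-11*d) = -22*d)
w(F) = 3 + F + 2*F**2 (w(F) = 3 + ((F**2 + F*F) + F) = 3 + ((F**2 + F**2) + F) = 3 + (2*F**2 + F) = 3 + (F + 2*F**2) = 3 + F + 2*F**2)
w(q(0)) + U(1/(222 + 43), -214) = (3 - 22*0 + 2*(-22*0)**2) - 158 = (3 + 0 + 2*0**2) - 158 = (3 + 0 + 2*0) - 158 = (3 + 0 + 0) - 158 = 3 - 158 = -155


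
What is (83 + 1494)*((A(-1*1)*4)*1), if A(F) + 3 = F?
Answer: -25232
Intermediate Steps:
A(F) = -3 + F
(83 + 1494)*((A(-1*1)*4)*1) = (83 + 1494)*(((-3 - 1*1)*4)*1) = 1577*(((-3 - 1)*4)*1) = 1577*(-4*4*1) = 1577*(-16*1) = 1577*(-16) = -25232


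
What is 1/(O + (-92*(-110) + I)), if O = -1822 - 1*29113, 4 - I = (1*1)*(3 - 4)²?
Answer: -1/20812 ≈ -4.8049e-5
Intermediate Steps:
I = 3 (I = 4 - 1*1*(3 - 4)² = 4 - (-1)² = 4 - 1 = 3)
O = -30935 (O = -1822 - 29113 = -30935)
1/(O + (-92*(-110) + I)) = 1/(-30935 + (-92*(-110) + 3)) = 1/(-30935 + (10120 + 3)) = 1/(-30935 + 10123) = 1/(-20812) = -1/20812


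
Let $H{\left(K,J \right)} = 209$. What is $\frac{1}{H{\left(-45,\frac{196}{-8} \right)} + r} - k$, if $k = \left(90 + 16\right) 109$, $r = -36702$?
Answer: $- \frac{421640123}{36493} \approx -11554.0$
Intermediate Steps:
$k = 11554$ ($k = 106 \cdot 109 = 11554$)
$\frac{1}{H{\left(-45,\frac{196}{-8} \right)} + r} - k = \frac{1}{209 - 36702} - 11554 = \frac{1}{-36493} - 11554 = - \frac{1}{36493} - 11554 = - \frac{421640123}{36493}$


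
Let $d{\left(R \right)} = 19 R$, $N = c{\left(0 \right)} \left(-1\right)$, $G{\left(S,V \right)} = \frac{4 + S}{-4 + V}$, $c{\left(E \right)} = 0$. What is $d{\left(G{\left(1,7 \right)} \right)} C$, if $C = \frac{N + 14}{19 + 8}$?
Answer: $\frac{1330}{81} \approx 16.42$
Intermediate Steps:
$G{\left(S,V \right)} = \frac{4 + S}{-4 + V}$
$N = 0$ ($N = 0 \left(-1\right) = 0$)
$C = \frac{14}{27}$ ($C = \frac{0 + 14}{19 + 8} = \frac{14}{27} \approx 0.51852$)
$d{\left(G{\left(1,7 \right)} \right)} C = 19 \frac{4 + 1}{-4 + 7} \cdot \frac{14}{27} = 19 \cdot \frac{1}{3} \cdot 5 \cdot \frac{14}{27} = 19 \cdot \frac{5}{3} \cdot \frac{14}{27} = \frac{95}{3} \cdot \frac{14}{27} = \frac{1330}{81}$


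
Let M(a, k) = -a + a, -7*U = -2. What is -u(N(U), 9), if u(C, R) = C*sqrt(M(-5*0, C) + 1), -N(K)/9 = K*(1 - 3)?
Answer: -36/7 ≈ -5.1429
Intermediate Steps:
U = 2/7 (U = -1/7*(-2) = 2/7 ≈ 0.28571)
N(K) = 18*K (N(K) = -9*K*(1 - 3) = -9*K*(-2) = -(-18)*K = 18*K)
M(a, k) = 0
u(C, R) = C (u(C, R) = C*sqrt(0 + 1) = C*sqrt(1) = C*1 = C)
-u(N(U), 9) = -18*2/7 = -1*36/7 = -36/7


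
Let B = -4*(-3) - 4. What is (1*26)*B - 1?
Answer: 207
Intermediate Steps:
B = 8 (B = 12 - 4 = 8)
(1*26)*B - 1 = (1*26)*8 - 1 = 26*8 - 1 = 208 - 1 = 207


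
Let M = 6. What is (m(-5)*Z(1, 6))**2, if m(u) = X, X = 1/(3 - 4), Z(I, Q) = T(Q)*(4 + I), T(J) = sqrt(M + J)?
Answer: 300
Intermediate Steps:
T(J) = sqrt(6 + J)
Z(I, Q) = sqrt(6 + Q)*(4 + I)
X = -1 (X = 1/(-1) = -1)
m(u) = -1
(m(-5)*Z(1, 6))**2 = (-sqrt(6 + 6)*(4 + 1))**2 = (-sqrt(12)*5)**2 = (-2*sqrt(3)*5)**2 = (-10*sqrt(3))**2 = 300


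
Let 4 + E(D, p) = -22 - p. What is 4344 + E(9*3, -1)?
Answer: 4319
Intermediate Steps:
E(D, p) = -26 - p (E(D, p) = -4 + (-22 - p) = -26 - p)
4344 + E(9*3, -1) = 4344 + (-26 - 1*(-1)) = 4344 + (-26 + 1) = 4344 - 25 = 4319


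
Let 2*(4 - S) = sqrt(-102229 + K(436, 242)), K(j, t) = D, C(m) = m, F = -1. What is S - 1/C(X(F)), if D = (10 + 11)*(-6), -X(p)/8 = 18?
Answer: 577/144 - I*sqrt(102355)/2 ≈ 4.0069 - 159.96*I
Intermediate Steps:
X(p) = -144 (X(p) = -8*18 = -144)
D = -126 (D = 21*(-6) = -126)
K(j, t) = -126
S = 4 - I*sqrt(102355)/2 (S = 4 - sqrt(-102229 - 126)/2 = 4 - I*sqrt(102355)/2 ≈ 4.0 - 159.96*I)
S - 1/C(X(F)) = (4 - I*sqrt(102355)/2) - 1/(-144) = (4 - I*sqrt(102355)/2) - 1*(-1/144) = (4 - I*sqrt(102355)/2) + 1/144 = 577/144 - I*sqrt(102355)/2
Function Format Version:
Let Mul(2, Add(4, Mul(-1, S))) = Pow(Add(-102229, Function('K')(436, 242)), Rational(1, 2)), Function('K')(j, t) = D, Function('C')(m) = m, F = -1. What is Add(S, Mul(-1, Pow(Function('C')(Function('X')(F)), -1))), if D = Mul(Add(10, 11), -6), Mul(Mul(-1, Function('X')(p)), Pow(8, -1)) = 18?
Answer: Add(Rational(577, 144), Mul(Rational(-1, 2), I, Pow(102355, Rational(1, 2)))) ≈ Add(4.0069, Mul(-159.96, I))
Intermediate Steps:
Function('X')(p) = -144 (Function('X')(p) = Mul(-8, 18) = -144)
D = -126 (D = Mul(21, -6) = -126)
Function('K')(j, t) = -126
S = Add(4, Mul(Rational(-1, 2), I, Pow(102355, Rational(1, 2)))) (S = Add(4, Mul(Rational(-1, 2), Pow(Add(-102229, -126), Rational(1, 2)))) = Add(4, Mul(Rational(-1, 2), Pow(-102355, Rational(1, 2)))) = Add(4, Mul(Rational(-1, 2), Mul(I, Pow(102355, Rational(1, 2))))) = Add(4, Mul(Rational(-1, 2), I, Pow(102355, Rational(1, 2)))) ≈ Add(4.0000, Mul(-159.96, I)))
Add(S, Mul(-1, Pow(Function('C')(Function('X')(F)), -1))) = Add(Add(4, Mul(Rational(-1, 2), I, Pow(102355, Rational(1, 2)))), Mul(-1, Pow(-144, -1))) = Add(Add(4, Mul(Rational(-1, 2), I, Pow(102355, Rational(1, 2)))), Mul(-1, Rational(-1, 144))) = Add(Add(4, Mul(Rational(-1, 2), I, Pow(102355, Rational(1, 2)))), Rational(1, 144)) = Add(Rational(577, 144), Mul(Rational(-1, 2), I, Pow(102355, Rational(1, 2))))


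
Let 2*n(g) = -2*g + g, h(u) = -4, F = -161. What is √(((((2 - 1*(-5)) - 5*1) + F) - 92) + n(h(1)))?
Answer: I*√249 ≈ 15.78*I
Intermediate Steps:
n(g) = -g/2 (n(g) = (-2*g + g)/2 = (-g)/2 = -g/2)
√(((((2 - 1*(-5)) - 5*1) + F) - 92) + n(h(1))) = √(((((2 - 1*(-5)) - 5*1) - 161) - 92) - ½*(-4)) = √(((((2 + 5) - 5) - 161) - 92) + 2) = √((((7 - 5) - 161) - 92) + 2) = √(((2 - 161) - 92) + 2) = √((-159 - 92) + 2) = √(-251 + 2) = √(-249) = I*√249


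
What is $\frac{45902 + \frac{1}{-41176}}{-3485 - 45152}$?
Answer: $- \frac{1890060751}{2002677112} \approx -0.94377$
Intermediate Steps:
$\frac{45902 + \frac{1}{-41176}}{-3485 - 45152} = \frac{45902 - \frac{1}{41176}}{-48637} = \frac{1890060751}{41176} \left(- \frac{1}{48637}\right) = - \frac{1890060751}{2002677112}$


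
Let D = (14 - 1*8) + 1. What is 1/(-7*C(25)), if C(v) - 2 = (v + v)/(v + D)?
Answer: -16/399 ≈ -0.040100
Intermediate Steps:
D = 7 (D = (14 - 8) + 1 = 6 + 1 = 7)
C(v) = 2 + 2*v/(7 + v) (C(v) = 2 + (v + v)/(v + 7) = 2 + (2*v)/(7 + v) = 2 + 2*v/(7 + v))
1/(-7*C(25)) = 1/(-14*(7 + 2*25)/(7 + 25)) = 1/(-14*(7 + 50)/32) = 1/(-14*57/32) = 1/(-7*57/16) = 1/(-399/16) = -16/399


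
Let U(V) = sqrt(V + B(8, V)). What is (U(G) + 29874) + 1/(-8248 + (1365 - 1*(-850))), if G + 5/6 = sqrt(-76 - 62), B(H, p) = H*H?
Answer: 180229841/6033 + sqrt(2274 + 36*I*sqrt(138))/6 ≈ 29882.0 + 0.73589*I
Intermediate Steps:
B(H, p) = H**2
G = -5/6 + I*sqrt(138) (G = -5/6 + sqrt(-76 - 62) = -5/6 + sqrt(-138) = -5/6 + I*sqrt(138) ≈ -0.83333 + 11.747*I)
U(V) = sqrt(64 + V) (U(V) = sqrt(V + 8**2) = sqrt(V + 64) = sqrt(64 + V))
(U(G) + 29874) + 1/(-8248 + (1365 - 1*(-850))) = (sqrt(64 + (-5/6 + I*sqrt(138))) + 29874) + 1/(-8248 + (1365 - 1*(-850))) = (sqrt(379/6 + I*sqrt(138)) + 29874) + 1/(-8248 + (1365 + 850)) = (29874 + sqrt(379/6 + I*sqrt(138))) + 1/(-8248 + 2215) = (29874 + sqrt(379/6 + I*sqrt(138))) + 1/(-6033) = (29874 + sqrt(379/6 + I*sqrt(138))) - 1/6033 = 180229841/6033 + sqrt(379/6 + I*sqrt(138))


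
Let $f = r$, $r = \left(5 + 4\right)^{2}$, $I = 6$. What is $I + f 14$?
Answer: $1140$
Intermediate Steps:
$r = 81$ ($r = 9^{2} = 81$)
$f = 81$
$I + f 14 = 6 + 81 \cdot 14 = 6 + 1134 = 1140$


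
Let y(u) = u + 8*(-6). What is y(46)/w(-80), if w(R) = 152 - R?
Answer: -1/116 ≈ -0.0086207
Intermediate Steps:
y(u) = -48 + u (y(u) = u - 48 = -48 + u)
y(46)/w(-80) = (-48 + 46)/(152 - 1*(-80)) = -2/(152 + 80) = -2/232 = -2*1/232 = -1/116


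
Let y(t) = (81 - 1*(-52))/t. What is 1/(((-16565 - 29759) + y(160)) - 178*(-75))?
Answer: -160/5275707 ≈ -3.0328e-5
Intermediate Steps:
y(t) = 133/t (y(t) = (81 + 52)/t = 133/t)
1/(((-16565 - 29759) + y(160)) - 178*(-75)) = 1/(((-16565 - 29759) + 133/160) - 178*(-75)) = 1/((-46324 + 133*(1/160)) + 13350) = 1/((-46324 + 133/160) + 13350) = 1/(-7411707/160 + 13350) = 1/(-5275707/160) = -160/5275707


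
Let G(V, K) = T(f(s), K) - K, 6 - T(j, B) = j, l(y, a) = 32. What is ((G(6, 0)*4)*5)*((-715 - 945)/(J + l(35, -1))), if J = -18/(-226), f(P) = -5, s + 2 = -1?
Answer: -1650704/145 ≈ -11384.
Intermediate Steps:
s = -3 (s = -2 - 1 = -3)
T(j, B) = 6 - j
G(V, K) = 11 - K (G(V, K) = (6 - 1*(-5)) - K = (6 + 5) - K = 11 - K)
J = 9/113 (J = -18*(-1/226) = 9/113 ≈ 0.079646)
((G(6, 0)*4)*5)*((-715 - 945)/(J + l(35, -1))) = (((11 - 1*0)*4)*5)*((-715 - 945)/(9/113 + 32)) = (((11 + 0)*4)*5)*(-1660/3625/113) = ((11*4)*5)*(-1660*113/3625) = (44*5)*(-37516/725) = 220*(-37516/725) = -1650704/145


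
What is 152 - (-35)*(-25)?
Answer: -723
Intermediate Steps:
152 - (-35)*(-25) = 152 - 35*25 = 152 - 875 = -723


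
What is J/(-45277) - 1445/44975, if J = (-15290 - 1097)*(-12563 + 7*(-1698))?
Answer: -3603821723238/407266615 ≈ -8848.8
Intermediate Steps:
J = 400645763 (J = -16387*(-12563 - 11886) = -16387*(-24449) = 400645763)
J/(-45277) - 1445/44975 = 400645763/(-45277) - 1445/44975 = 400645763*(-1/45277) - 1445*1/44975 = -400645763/45277 - 289/8995 = -3603821723238/407266615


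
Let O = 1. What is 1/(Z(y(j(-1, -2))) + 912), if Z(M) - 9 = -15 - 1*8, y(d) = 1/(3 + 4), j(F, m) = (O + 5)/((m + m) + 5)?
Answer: 1/898 ≈ 0.0011136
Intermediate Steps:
j(F, m) = 6/(5 + 2*m) (j(F, m) = (1 + 5)/((m + m) + 5) = 6/(2*m + 5) = 6/(5 + 2*m))
y(d) = 1/7
Z(M) = -14 (Z(M) = 9 + (-15 - 1*8) = 9 + (-15 - 8) = 9 - 23 = -14)
1/(Z(y(j(-1, -2))) + 912) = 1/(-14 + 912) = 1/898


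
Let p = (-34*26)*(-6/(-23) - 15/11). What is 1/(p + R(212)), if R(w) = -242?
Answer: 253/185410 ≈ 0.0013645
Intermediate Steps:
p = 246636/253 (p = -884*(-6*(-1/23) - 15*1/11) = -884*(6/23 - 15/11) = -884*(-279/253) = 246636/253 ≈ 974.85)
1/(p + R(212)) = 1/(246636/253 - 242) = 1/(185410/253) = 253/185410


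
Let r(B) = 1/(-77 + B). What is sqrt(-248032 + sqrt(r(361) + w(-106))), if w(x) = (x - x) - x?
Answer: sqrt(-5001317248 + 426*sqrt(237495))/142 ≈ 498.02*I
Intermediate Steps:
w(x) = -x (w(x) = 0 - x = -x)
sqrt(-248032 + sqrt(r(361) + w(-106))) = sqrt(-248032 + sqrt(1/(-77 + 361) - 1*(-106))) = sqrt(-248032 + sqrt(1/284 + 106)) = sqrt(-248032 + sqrt(30105/284)) = sqrt(-248032 + 3*sqrt(237495)/142)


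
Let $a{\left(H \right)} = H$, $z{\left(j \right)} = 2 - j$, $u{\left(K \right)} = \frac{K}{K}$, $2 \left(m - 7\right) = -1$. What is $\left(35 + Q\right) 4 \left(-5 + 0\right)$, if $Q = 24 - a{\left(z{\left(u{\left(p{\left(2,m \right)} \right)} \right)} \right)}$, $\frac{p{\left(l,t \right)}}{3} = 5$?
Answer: $-1160$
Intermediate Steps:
$m = \frac{13}{2}$ ($m = 7 + \frac{1}{2} \left(-1\right) = 7 - \frac{1}{2} = \frac{13}{2} \approx 6.5$)
$p{\left(l,t \right)} = 15$ ($p{\left(l,t \right)} = 3 \cdot 5 = 15$)
$u{\left(K \right)} = 1$
$Q = 23$ ($Q = 24 - \left(2 - 1\right) = 24 - 1 = 23$)
$\left(35 + Q\right) 4 \left(-5 + 0\right) = \left(35 + 23\right) 4 \left(-5 + 0\right) = 58 \cdot 4 \left(-5\right) = 58 \left(-20\right) = -1160$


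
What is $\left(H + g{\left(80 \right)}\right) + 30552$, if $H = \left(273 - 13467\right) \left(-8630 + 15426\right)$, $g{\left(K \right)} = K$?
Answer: $-89635792$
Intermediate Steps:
$H = -89666424$ ($H = \left(-13194\right) 6796 = -89666424$)
$\left(H + g{\left(80 \right)}\right) + 30552 = \left(-89666424 + 80\right) + 30552 = -89666344 + 30552 = -89635792$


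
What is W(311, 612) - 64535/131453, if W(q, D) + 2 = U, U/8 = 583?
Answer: 612769351/131453 ≈ 4661.5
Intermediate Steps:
U = 4664 (U = 8*583 = 4664)
W(q, D) = 4662 (W(q, D) = -2 + 4664 = 4662)
W(311, 612) - 64535/131453 = 4662 - 64535/131453 = 612769351/131453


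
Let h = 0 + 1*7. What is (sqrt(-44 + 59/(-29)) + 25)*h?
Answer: 175 + 7*I*sqrt(38715)/29 ≈ 175.0 + 47.494*I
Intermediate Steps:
h = 7 (h = 0 + 7 = 7)
(sqrt(-44 + 59/(-29)) + 25)*h = (sqrt(-44 + 59/(-29)) + 25)*7 = (sqrt(-44 + 59*(-1/29)) + 25)*7 = (sqrt(-44 - 59/29) + 25)*7 = (sqrt(-1335/29) + 25)*7 = (I*sqrt(38715)/29 + 25)*7 = (25 + I*sqrt(38715)/29)*7 = 175 + 7*I*sqrt(38715)/29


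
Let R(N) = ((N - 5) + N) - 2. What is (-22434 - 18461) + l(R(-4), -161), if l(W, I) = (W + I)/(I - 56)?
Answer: -8874039/217 ≈ -40894.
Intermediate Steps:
R(N) = -7 + 2*N (R(N) = ((-5 + N) + N) - 2 = (-5 + 2*N) - 2 = -7 + 2*N)
l(W, I) = (I + W)/(-56 + I)
(-22434 - 18461) + l(R(-4), -161) = (-22434 - 18461) + (-161 + (-7 + 2*(-4)))/(-56 - 161) = -40895 + (-161 + (-7 - 8))/(-217) = -40895 - (-161 - 15)/217 = -40895 - 1/217*(-176) = -40895 + 176/217 = -8874039/217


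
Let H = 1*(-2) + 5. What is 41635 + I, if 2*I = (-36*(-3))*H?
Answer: 41797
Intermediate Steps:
H = 3 (H = -2 + 5 = 3)
I = 162 (I = (-36*(-3)*3)/2 = (108*3)/2 = (1/2)*324 = 162)
41635 + I = 41635 + 162 = 41797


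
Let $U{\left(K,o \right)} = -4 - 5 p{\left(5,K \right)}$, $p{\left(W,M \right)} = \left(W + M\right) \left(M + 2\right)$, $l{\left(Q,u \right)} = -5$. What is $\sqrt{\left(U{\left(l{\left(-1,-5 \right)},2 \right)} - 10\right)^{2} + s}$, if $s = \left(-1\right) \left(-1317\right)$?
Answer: $\sqrt{1513} \approx 38.897$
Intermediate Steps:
$p{\left(W,M \right)} = \left(2 + M\right) \left(M + W\right)$ ($p{\left(W,M \right)} = \left(M + W\right) \left(2 + M\right) = \left(2 + M\right) \left(M + W\right)$)
$U{\left(K,o \right)} = -54 - 35 K - 5 K^{2}$ ($U{\left(K,o \right)} = -4 - 5 \left(K^{2} + 2 K + 2 \cdot 5 + K 5\right) = -4 - 5 \left(K^{2} + 2 K + 10 + 5 K\right) = -4 - 5 \left(10 + K^{2} + 7 K\right) = -4 - \left(50 + 5 K^{2} + 35 K\right) = -54 - 35 K - 5 K^{2}$)
$s = 1317$
$\sqrt{\left(U{\left(l{\left(-1,-5 \right)},2 \right)} - 10\right)^{2} + s} = \sqrt{\left(\left(-54 - -175 - 5 \left(-5\right)^{2}\right) - 10\right)^{2} + 1317} = \sqrt{\left(\left(-54 + 175 - 125\right) - 10\right)^{2} + 1317} = \sqrt{\left(-4 - 10\right)^{2} + 1317} = \sqrt{\left(-14\right)^{2} + 1317} = \sqrt{196 + 1317} = \sqrt{1513}$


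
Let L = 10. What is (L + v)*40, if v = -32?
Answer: -880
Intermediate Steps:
(L + v)*40 = (10 - 32)*40 = -22*40 = -880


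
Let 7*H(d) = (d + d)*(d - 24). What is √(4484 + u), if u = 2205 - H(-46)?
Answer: 3*√641 ≈ 75.954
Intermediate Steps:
H(d) = 2*d*(-24 + d)/7 (H(d) = ((d + d)*(d - 24))/7 = ((2*d)*(-24 + d))/7 = (2*d*(-24 + d))/7 = 2*d*(-24 + d)/7)
u = 1285 (u = 2205 - 2*(-46)*(-24 - 46)/7 = 2205 - 2*(-46)*(-70)/7 = 2205 - 1*920 = 2205 - 920 = 1285)
√(4484 + u) = √(4484 + 1285) = √5769 = 3*√641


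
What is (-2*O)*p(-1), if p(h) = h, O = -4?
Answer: -8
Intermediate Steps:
(-2*O)*p(-1) = -2*(-4)*(-1) = 8*(-1) = -8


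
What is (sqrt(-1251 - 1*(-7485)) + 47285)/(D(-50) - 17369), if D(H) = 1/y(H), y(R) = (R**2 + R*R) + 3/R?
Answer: -11821108145/4342197843 - 249997*sqrt(6234)/4342197843 ≈ -2.7269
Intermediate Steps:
y(R) = 2*R**2 + 3/R (y(R) = (R**2 + R**2) + 3/R = 2*R**2 + 3/R)
D(H) = H/(3 + 2*H**3) (D(H) = 1/((3 + 2*H**3)/H) = H/(3 + 2*H**3))
(sqrt(-1251 - 1*(-7485)) + 47285)/(D(-50) - 17369) = (sqrt(-1251 - 1*(-7485)) + 47285)/(-50/(3 + 2*(-50)**3) - 17369) = (sqrt(-1251 + 7485) + 47285)/(-50/(3 + 2*(-125000)) - 17369) = (sqrt(6234) + 47285)/(-50/(3 - 250000) - 17369) = (47285 + sqrt(6234))/(-50/(-249997) - 17369) = (47285 + sqrt(6234))/(-50*(-1/249997) - 17369) = (47285 + sqrt(6234))/(50/249997 - 17369) = (47285 + sqrt(6234))/(-4342197843/249997) = (47285 + sqrt(6234))*(-249997/4342197843) = -11821108145/4342197843 - 249997*sqrt(6234)/4342197843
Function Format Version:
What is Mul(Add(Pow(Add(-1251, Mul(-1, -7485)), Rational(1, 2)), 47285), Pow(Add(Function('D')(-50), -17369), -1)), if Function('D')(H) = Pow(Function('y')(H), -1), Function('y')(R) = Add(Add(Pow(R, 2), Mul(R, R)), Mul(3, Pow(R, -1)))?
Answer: Add(Rational(-11821108145, 4342197843), Mul(Rational(-249997, 4342197843), Pow(6234, Rational(1, 2)))) ≈ -2.7269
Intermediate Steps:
Function('y')(R) = Add(Mul(2, Pow(R, 2)), Mul(3, Pow(R, -1))) (Function('y')(R) = Add(Add(Pow(R, 2), Pow(R, 2)), Mul(3, Pow(R, -1))) = Add(Mul(2, Pow(R, 2)), Mul(3, Pow(R, -1))))
Function('D')(H) = Mul(H, Pow(Add(3, Mul(2, Pow(H, 3))), -1)) (Function('D')(H) = Pow(Mul(Pow(H, -1), Add(3, Mul(2, Pow(H, 3)))), -1) = Mul(H, Pow(Add(3, Mul(2, Pow(H, 3))), -1)))
Mul(Add(Pow(Add(-1251, Mul(-1, -7485)), Rational(1, 2)), 47285), Pow(Add(Function('D')(-50), -17369), -1)) = Mul(Add(Pow(Add(-1251, Mul(-1, -7485)), Rational(1, 2)), 47285), Pow(Add(Mul(-50, Pow(Add(3, Mul(2, Pow(-50, 3))), -1)), -17369), -1)) = Mul(Add(Pow(Add(-1251, 7485), Rational(1, 2)), 47285), Pow(Add(Mul(-50, Pow(Add(3, Mul(2, -125000)), -1)), -17369), -1)) = Mul(Add(Pow(6234, Rational(1, 2)), 47285), Pow(Add(Mul(-50, Pow(Add(3, -250000), -1)), -17369), -1)) = Mul(Add(47285, Pow(6234, Rational(1, 2))), Pow(Add(Mul(-50, Pow(-249997, -1)), -17369), -1)) = Mul(Add(47285, Pow(6234, Rational(1, 2))), Pow(Add(Mul(-50, Rational(-1, 249997)), -17369), -1)) = Mul(Add(47285, Pow(6234, Rational(1, 2))), Pow(Add(Rational(50, 249997), -17369), -1)) = Mul(Add(47285, Pow(6234, Rational(1, 2))), Pow(Rational(-4342197843, 249997), -1)) = Mul(Add(47285, Pow(6234, Rational(1, 2))), Rational(-249997, 4342197843)) = Add(Rational(-11821108145, 4342197843), Mul(Rational(-249997, 4342197843), Pow(6234, Rational(1, 2))))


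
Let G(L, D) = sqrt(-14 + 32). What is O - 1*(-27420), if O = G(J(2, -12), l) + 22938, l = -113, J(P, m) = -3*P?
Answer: 50358 + 3*sqrt(2) ≈ 50362.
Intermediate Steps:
G(L, D) = 3*sqrt(2) (G(L, D) = sqrt(18) = 3*sqrt(2))
O = 22938 + 3*sqrt(2) (O = 3*sqrt(2) + 22938 = 22938 + 3*sqrt(2) ≈ 22942.)
O - 1*(-27420) = (22938 + 3*sqrt(2)) - 1*(-27420) = (22938 + 3*sqrt(2)) + 27420 = 50358 + 3*sqrt(2)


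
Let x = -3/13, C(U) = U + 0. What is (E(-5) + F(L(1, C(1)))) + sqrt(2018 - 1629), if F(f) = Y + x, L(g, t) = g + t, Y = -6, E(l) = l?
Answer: -146/13 + sqrt(389) ≈ 8.4923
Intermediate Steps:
C(U) = U
x = -3/13 (x = -3*1/13 = -3/13 ≈ -0.23077)
F(f) = -81/13 (F(f) = -6 - 3/13 = -81/13)
(E(-5) + F(L(1, C(1)))) + sqrt(2018 - 1629) = (-5 - 81/13) + sqrt(2018 - 1629) = -146/13 + sqrt(389)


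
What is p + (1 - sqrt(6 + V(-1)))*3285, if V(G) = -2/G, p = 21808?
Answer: 25093 - 6570*sqrt(2) ≈ 15802.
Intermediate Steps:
p + (1 - sqrt(6 + V(-1)))*3285 = 21808 + (1 - sqrt(6 - 2/(-1)))*3285 = 21808 + (1 - sqrt(6 - 2*(-1)))*3285 = 21808 + (1 - sqrt(6 + 2))*3285 = 21808 + (1 - sqrt(8))*3285 = 21808 + (1 - 2*sqrt(2))*3285 = 21808 + (3285 - 6570*sqrt(2)) = 25093 - 6570*sqrt(2)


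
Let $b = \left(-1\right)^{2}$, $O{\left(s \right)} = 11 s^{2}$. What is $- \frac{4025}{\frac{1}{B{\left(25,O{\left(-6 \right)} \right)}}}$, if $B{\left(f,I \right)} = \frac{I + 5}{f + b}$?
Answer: $- \frac{1614025}{26} \approx -62078.0$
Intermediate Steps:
$b = 1$
$B{\left(f,I \right)} = \frac{5 + I}{1 + f}$ ($B{\left(f,I \right)} = \frac{I + 5}{f + 1} = \frac{5 + I}{1 + f}$)
$- \frac{4025}{\frac{1}{B{\left(25,O{\left(-6 \right)} \right)}}} = - \frac{4025}{\frac{1}{\frac{1}{1 + 25} \left(5 + 11 \left(-6\right)^{2}\right)}} = - \frac{4025}{\frac{1}{\frac{1}{26} \left(5 + 11 \cdot 36\right)}} = - \frac{4025}{\frac{1}{\frac{1}{26} \left(5 + 396\right)}} = - \frac{4025}{\frac{1}{\frac{1}{26} \cdot 401}} = - \frac{4025}{\frac{1}{\frac{401}{26}}} = - \frac{4025}{\frac{26}{401}} = \left(-4025\right) \frac{401}{26} = - \frac{1614025}{26}$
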